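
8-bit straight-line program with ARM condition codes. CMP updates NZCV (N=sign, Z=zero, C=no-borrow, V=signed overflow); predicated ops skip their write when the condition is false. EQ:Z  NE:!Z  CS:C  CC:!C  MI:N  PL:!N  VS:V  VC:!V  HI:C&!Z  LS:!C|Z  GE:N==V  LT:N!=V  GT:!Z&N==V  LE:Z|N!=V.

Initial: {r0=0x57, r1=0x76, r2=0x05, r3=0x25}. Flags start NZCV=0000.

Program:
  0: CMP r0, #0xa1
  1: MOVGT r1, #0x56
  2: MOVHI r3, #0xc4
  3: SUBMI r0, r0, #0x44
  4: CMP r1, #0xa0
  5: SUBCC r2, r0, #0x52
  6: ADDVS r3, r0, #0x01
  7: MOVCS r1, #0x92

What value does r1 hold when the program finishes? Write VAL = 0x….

0: ✓ CMP  NZCV=1001
1: ✓ MOVGT  r1←0x56
2: · MOVHI
3: ✓ SUBMI  r0←0x13
4: ✓ CMP  NZCV=1001
5: ✓ SUBCC  r2←0xc1
6: ✓ ADDVS  r3←0x14
7: · MOVCS

VAL = 0x56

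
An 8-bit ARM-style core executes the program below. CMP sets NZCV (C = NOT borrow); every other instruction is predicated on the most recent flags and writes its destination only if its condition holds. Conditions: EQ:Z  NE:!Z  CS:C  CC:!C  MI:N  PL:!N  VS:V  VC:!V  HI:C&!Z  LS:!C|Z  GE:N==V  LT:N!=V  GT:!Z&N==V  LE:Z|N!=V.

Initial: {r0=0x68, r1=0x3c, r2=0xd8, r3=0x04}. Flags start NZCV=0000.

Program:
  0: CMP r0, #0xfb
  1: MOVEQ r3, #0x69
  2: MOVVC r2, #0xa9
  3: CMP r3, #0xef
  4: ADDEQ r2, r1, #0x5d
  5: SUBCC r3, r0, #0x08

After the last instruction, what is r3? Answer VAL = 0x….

[0] flags=0000 → (cmp)
[1] flags=0000 EQ?F → skip
[2] flags=0000 VC?T → r2=0xa9
[3] flags=0000 → (cmp)
[4] flags=0000 EQ?F → skip
[5] flags=0000 CC?T → r3=0x60

VAL = 0x60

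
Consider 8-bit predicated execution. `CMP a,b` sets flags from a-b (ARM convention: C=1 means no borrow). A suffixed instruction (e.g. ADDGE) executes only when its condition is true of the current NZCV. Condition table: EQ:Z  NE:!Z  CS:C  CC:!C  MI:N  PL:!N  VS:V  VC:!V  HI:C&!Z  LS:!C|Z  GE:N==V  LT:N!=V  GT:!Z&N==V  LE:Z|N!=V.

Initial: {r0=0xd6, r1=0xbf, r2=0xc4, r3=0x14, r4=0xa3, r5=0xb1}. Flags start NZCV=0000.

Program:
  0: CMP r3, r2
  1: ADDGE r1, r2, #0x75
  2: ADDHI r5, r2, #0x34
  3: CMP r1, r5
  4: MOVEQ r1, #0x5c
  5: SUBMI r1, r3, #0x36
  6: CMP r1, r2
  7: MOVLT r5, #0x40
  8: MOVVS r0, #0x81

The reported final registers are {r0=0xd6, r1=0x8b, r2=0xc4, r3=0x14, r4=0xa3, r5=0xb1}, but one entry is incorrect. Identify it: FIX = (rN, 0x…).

FIX = (r1, 0xde)

0: ✓ CMP  NZCV=0000
1: ✓ ADDGE  r1←0x39
2: · ADDHI
3: ✓ CMP  NZCV=1001
4: · MOVEQ
5: ✓ SUBMI  r1←0xde
6: ✓ CMP  NZCV=0010
7: · MOVLT
8: · MOVVS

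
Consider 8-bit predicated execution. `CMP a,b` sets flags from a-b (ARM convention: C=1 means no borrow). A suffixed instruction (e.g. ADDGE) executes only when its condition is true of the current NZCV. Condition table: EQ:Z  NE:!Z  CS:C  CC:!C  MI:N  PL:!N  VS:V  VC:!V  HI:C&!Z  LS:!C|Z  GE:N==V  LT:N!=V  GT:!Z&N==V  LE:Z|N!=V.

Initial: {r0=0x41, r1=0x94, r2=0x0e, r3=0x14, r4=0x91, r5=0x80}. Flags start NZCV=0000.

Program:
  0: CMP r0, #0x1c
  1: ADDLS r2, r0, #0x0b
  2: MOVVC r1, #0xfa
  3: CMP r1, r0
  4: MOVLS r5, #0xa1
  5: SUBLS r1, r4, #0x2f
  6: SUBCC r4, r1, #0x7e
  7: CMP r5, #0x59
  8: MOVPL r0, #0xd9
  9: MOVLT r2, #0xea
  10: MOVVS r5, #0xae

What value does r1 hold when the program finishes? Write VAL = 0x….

VAL = 0xfa

[0] flags=0010 → (cmp)
[1] flags=0010 LS?F → skip
[2] flags=0010 VC?T → r1=0xfa
[3] flags=1010 → (cmp)
[4] flags=1010 LS?F → skip
[5] flags=1010 LS?F → skip
[6] flags=1010 CC?F → skip
[7] flags=0011 → (cmp)
[8] flags=0011 PL?T → r0=0xd9
[9] flags=0011 LT?T → r2=0xea
[10] flags=0011 VS?T → r5=0xae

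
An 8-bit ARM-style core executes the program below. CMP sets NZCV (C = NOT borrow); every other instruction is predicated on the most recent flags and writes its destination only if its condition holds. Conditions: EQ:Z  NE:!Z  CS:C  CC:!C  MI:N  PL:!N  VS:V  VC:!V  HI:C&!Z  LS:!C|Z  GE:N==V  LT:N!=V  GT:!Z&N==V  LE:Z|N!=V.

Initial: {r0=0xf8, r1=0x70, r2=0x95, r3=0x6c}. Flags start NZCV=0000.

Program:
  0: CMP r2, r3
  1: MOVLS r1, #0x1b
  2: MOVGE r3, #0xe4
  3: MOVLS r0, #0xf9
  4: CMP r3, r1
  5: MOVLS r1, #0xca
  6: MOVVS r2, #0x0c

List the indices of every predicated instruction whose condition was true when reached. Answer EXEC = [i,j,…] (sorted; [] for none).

0: ✓ CMP  NZCV=0011
1: · MOVLS
2: · MOVGE
3: · MOVLS
4: ✓ CMP  NZCV=1000
5: ✓ MOVLS  r1←0xca
6: · MOVVS

EXEC = [5]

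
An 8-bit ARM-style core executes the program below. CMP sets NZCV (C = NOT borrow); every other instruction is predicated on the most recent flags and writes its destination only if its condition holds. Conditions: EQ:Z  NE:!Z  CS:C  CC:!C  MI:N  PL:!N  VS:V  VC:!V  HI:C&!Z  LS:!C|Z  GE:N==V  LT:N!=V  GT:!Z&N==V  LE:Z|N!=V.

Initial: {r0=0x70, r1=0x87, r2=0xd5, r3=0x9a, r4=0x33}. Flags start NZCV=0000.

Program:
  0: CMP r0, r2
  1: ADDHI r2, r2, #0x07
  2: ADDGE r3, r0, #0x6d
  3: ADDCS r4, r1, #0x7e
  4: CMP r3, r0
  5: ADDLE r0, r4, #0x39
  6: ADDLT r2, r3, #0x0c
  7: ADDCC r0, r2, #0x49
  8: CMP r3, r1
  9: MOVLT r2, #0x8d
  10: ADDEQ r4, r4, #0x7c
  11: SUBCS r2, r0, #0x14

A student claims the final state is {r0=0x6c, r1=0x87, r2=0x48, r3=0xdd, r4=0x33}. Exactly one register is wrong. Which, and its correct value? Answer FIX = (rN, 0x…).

FIX = (r2, 0x58)

0: ✓ CMP  NZCV=1001
1: · ADDHI
2: ✓ ADDGE  r3←0xdd
3: · ADDCS
4: ✓ CMP  NZCV=0011
5: ✓ ADDLE  r0←0x6c
6: ✓ ADDLT  r2←0xe9
7: · ADDCC
8: ✓ CMP  NZCV=0010
9: · MOVLT
10: · ADDEQ
11: ✓ SUBCS  r2←0x58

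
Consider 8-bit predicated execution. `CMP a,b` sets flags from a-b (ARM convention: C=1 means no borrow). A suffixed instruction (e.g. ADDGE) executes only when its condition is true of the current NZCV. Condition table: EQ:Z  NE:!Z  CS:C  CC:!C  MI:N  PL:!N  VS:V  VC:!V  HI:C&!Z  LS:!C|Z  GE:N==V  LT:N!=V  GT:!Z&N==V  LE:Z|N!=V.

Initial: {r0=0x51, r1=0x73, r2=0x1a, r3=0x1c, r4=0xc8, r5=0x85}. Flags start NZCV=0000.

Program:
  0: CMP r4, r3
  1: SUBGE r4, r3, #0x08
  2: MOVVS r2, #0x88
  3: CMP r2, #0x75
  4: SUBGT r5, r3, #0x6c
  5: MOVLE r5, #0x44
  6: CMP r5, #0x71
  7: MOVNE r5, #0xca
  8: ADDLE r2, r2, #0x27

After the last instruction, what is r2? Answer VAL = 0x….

0: ✓ CMP  NZCV=1010
1: · SUBGE
2: · MOVVS
3: ✓ CMP  NZCV=1000
4: · SUBGT
5: ✓ MOVLE  r5←0x44
6: ✓ CMP  NZCV=1000
7: ✓ MOVNE  r5←0xca
8: ✓ ADDLE  r2←0x41

VAL = 0x41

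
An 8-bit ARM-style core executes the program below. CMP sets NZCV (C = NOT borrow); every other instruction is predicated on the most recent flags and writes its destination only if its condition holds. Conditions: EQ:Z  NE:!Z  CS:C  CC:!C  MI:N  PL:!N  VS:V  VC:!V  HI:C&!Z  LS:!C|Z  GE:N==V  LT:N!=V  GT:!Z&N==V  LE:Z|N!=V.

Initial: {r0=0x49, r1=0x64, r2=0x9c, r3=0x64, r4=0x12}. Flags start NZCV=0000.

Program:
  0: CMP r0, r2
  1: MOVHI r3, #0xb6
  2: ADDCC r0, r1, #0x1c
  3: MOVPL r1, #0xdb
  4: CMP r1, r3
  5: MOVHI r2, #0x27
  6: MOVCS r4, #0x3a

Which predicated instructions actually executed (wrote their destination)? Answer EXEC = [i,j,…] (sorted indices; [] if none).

[0] flags=1001 → (cmp)
[1] flags=1001 HI?F → skip
[2] flags=1001 CC?T → r0=0x80
[3] flags=1001 PL?F → skip
[4] flags=0110 → (cmp)
[5] flags=0110 HI?F → skip
[6] flags=0110 CS?T → r4=0x3a

EXEC = [2,6]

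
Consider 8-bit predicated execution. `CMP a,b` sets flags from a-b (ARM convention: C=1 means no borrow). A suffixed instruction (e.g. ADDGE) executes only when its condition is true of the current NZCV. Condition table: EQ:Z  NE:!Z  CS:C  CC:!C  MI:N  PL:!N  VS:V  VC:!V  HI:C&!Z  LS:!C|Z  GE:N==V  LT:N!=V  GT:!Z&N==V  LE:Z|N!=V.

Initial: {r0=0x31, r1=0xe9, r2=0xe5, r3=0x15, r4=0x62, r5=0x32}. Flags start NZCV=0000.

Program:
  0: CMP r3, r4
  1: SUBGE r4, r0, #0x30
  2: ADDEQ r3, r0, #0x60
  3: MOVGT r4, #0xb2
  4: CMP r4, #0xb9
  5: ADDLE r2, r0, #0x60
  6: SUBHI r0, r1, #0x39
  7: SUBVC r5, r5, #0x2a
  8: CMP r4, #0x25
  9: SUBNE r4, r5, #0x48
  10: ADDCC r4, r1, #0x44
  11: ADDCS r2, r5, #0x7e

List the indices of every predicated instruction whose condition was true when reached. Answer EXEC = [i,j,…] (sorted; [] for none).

EXEC = [9,11]

0: ✓ CMP  NZCV=1000
1: · SUBGE
2: · ADDEQ
3: · MOVGT
4: ✓ CMP  NZCV=1001
5: · ADDLE
6: · SUBHI
7: · SUBVC
8: ✓ CMP  NZCV=0010
9: ✓ SUBNE  r4←0xea
10: · ADDCC
11: ✓ ADDCS  r2←0xb0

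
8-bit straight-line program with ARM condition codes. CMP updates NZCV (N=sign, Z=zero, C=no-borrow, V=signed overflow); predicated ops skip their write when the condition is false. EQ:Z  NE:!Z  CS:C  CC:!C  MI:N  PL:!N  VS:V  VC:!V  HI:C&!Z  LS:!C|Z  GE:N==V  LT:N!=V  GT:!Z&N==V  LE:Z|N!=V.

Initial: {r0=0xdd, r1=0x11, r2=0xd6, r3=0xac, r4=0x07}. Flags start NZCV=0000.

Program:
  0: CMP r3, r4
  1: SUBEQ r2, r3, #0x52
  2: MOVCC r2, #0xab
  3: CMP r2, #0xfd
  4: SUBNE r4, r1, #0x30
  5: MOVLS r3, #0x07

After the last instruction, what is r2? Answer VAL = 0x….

0: ✓ CMP  NZCV=1010
1: · SUBEQ
2: · MOVCC
3: ✓ CMP  NZCV=1000
4: ✓ SUBNE  r4←0xe1
5: ✓ MOVLS  r3←0x07

VAL = 0xd6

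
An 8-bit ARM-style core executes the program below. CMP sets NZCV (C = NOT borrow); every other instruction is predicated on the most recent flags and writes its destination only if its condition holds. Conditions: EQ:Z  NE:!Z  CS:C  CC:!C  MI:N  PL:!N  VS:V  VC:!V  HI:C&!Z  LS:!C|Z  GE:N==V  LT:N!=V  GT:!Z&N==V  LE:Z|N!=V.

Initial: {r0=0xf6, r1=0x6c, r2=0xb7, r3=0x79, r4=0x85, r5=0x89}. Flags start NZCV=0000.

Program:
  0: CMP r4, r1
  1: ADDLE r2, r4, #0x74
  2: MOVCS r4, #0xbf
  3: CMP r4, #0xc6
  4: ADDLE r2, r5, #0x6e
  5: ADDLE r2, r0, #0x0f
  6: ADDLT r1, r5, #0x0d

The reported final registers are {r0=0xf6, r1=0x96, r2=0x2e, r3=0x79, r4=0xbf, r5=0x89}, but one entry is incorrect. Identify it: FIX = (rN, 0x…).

[0] flags=0011 → (cmp)
[1] flags=0011 LE?T → r2=0xf9
[2] flags=0011 CS?T → r4=0xbf
[3] flags=1000 → (cmp)
[4] flags=1000 LE?T → r2=0xf7
[5] flags=1000 LE?T → r2=0x05
[6] flags=1000 LT?T → r1=0x96

FIX = (r2, 0x05)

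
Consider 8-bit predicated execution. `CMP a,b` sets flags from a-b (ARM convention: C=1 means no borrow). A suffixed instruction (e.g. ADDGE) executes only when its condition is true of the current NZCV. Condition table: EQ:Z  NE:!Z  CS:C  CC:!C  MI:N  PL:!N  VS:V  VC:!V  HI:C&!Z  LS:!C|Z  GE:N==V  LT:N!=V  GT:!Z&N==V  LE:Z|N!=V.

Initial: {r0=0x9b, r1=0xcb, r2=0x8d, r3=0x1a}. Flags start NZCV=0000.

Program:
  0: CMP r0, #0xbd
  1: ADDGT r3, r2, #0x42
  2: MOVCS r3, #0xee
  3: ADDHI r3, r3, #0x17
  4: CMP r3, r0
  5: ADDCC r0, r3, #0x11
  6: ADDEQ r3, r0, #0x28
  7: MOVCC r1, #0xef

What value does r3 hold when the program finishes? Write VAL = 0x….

VAL = 0x1a

[0] flags=1000 → (cmp)
[1] flags=1000 GT?F → skip
[2] flags=1000 CS?F → skip
[3] flags=1000 HI?F → skip
[4] flags=0000 → (cmp)
[5] flags=0000 CC?T → r0=0x2b
[6] flags=0000 EQ?F → skip
[7] flags=0000 CC?T → r1=0xef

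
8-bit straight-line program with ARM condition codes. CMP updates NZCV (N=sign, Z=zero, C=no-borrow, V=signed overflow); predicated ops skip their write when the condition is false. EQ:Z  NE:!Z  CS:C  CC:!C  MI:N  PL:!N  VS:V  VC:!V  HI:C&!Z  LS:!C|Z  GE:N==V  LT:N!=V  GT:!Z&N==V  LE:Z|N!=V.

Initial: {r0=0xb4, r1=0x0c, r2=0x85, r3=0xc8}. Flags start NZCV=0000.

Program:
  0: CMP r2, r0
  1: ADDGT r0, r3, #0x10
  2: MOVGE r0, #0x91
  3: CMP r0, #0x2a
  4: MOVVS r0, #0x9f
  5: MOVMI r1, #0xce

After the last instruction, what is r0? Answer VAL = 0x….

VAL = 0xb4

0: ✓ CMP  NZCV=1000
1: · ADDGT
2: · MOVGE
3: ✓ CMP  NZCV=1010
4: · MOVVS
5: ✓ MOVMI  r1←0xce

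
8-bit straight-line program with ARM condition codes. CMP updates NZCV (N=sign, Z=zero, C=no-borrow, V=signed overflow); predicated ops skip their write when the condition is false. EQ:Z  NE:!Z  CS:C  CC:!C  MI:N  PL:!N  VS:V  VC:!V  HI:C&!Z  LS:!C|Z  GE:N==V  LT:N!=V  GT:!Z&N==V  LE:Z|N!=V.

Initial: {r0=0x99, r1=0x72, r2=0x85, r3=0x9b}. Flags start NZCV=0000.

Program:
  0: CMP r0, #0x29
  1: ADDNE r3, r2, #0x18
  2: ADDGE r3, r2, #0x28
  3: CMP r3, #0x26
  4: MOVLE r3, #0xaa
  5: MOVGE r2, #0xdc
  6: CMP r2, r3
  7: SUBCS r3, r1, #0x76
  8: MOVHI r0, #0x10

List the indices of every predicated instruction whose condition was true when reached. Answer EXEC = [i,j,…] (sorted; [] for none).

EXEC = [1,4]

0: ✓ CMP  NZCV=0011
1: ✓ ADDNE  r3←0x9d
2: · ADDGE
3: ✓ CMP  NZCV=0011
4: ✓ MOVLE  r3←0xaa
5: · MOVGE
6: ✓ CMP  NZCV=1000
7: · SUBCS
8: · MOVHI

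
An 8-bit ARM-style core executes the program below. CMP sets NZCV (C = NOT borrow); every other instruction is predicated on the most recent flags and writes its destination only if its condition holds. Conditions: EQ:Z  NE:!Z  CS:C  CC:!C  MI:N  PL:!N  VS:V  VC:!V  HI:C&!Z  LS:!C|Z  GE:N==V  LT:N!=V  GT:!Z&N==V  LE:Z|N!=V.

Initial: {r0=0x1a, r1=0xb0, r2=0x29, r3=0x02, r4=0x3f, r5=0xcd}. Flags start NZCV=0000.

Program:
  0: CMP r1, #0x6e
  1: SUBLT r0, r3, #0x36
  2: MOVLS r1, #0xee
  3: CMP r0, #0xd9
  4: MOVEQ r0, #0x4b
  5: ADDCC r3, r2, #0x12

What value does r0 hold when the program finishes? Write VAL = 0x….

0: ✓ CMP  NZCV=0011
1: ✓ SUBLT  r0←0xcc
2: · MOVLS
3: ✓ CMP  NZCV=1000
4: · MOVEQ
5: ✓ ADDCC  r3←0x3b

VAL = 0xcc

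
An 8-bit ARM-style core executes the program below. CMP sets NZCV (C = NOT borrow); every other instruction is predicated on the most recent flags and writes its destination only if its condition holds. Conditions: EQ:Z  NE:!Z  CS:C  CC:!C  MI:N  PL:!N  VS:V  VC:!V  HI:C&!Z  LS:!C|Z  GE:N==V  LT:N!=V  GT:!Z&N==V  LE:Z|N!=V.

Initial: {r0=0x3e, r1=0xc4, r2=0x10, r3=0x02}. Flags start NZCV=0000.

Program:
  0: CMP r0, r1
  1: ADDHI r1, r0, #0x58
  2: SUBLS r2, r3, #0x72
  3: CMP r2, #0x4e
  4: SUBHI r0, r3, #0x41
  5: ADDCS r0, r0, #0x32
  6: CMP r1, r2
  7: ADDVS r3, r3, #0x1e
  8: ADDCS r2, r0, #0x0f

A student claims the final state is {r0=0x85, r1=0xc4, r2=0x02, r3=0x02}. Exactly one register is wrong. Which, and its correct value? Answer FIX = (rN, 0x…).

FIX = (r0, 0xf3)

0: ✓ CMP  NZCV=0000
1: · ADDHI
2: ✓ SUBLS  r2←0x90
3: ✓ CMP  NZCV=0011
4: ✓ SUBHI  r0←0xc1
5: ✓ ADDCS  r0←0xf3
6: ✓ CMP  NZCV=0010
7: · ADDVS
8: ✓ ADDCS  r2←0x02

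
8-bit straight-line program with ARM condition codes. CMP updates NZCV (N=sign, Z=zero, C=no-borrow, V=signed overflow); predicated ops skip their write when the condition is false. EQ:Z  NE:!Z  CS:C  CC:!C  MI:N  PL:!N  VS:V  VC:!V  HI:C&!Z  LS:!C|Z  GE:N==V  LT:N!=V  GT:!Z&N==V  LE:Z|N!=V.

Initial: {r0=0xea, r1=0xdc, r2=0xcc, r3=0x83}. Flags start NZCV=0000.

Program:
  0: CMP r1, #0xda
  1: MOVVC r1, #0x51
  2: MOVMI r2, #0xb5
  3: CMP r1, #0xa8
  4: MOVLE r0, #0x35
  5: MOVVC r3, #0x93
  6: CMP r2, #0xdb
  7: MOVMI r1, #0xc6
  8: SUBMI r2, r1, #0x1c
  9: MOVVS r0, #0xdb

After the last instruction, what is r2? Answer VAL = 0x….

VAL = 0xaa

[0] flags=0010 → (cmp)
[1] flags=0010 VC?T → r1=0x51
[2] flags=0010 MI?F → skip
[3] flags=1001 → (cmp)
[4] flags=1001 LE?F → skip
[5] flags=1001 VC?F → skip
[6] flags=1000 → (cmp)
[7] flags=1000 MI?T → r1=0xc6
[8] flags=1000 MI?T → r2=0xaa
[9] flags=1000 VS?F → skip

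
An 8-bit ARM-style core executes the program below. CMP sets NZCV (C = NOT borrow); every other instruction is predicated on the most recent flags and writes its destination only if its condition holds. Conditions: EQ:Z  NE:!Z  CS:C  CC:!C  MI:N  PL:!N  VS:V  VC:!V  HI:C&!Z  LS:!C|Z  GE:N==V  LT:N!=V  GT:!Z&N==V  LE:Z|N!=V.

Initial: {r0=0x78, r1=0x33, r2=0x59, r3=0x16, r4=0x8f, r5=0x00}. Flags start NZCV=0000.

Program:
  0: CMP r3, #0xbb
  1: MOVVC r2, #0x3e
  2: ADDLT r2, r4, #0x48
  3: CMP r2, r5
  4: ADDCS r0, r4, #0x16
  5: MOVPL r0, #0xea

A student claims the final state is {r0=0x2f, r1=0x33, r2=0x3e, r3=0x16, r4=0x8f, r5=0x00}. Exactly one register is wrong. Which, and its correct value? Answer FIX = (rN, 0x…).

0: ✓ CMP  NZCV=0000
1: ✓ MOVVC  r2←0x3e
2: · ADDLT
3: ✓ CMP  NZCV=0010
4: ✓ ADDCS  r0←0xa5
5: ✓ MOVPL  r0←0xea

FIX = (r0, 0xea)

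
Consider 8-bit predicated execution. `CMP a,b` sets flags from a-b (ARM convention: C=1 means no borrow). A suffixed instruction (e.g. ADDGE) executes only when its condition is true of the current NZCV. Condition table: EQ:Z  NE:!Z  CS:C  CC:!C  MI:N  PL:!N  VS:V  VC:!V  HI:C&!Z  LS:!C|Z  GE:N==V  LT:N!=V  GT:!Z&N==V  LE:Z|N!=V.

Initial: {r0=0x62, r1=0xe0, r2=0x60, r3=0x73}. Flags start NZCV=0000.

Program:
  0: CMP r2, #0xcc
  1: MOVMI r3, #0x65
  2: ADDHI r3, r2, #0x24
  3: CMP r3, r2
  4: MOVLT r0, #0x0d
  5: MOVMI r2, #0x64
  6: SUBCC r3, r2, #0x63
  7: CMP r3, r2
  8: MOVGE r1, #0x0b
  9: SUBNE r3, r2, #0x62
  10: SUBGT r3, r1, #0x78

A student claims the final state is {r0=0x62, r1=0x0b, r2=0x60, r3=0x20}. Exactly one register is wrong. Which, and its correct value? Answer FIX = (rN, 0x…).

FIX = (r3, 0x93)

0: ✓ CMP  NZCV=1001
1: ✓ MOVMI  r3←0x65
2: · ADDHI
3: ✓ CMP  NZCV=0010
4: · MOVLT
5: · MOVMI
6: · SUBCC
7: ✓ CMP  NZCV=0010
8: ✓ MOVGE  r1←0x0b
9: ✓ SUBNE  r3←0xfe
10: ✓ SUBGT  r3←0x93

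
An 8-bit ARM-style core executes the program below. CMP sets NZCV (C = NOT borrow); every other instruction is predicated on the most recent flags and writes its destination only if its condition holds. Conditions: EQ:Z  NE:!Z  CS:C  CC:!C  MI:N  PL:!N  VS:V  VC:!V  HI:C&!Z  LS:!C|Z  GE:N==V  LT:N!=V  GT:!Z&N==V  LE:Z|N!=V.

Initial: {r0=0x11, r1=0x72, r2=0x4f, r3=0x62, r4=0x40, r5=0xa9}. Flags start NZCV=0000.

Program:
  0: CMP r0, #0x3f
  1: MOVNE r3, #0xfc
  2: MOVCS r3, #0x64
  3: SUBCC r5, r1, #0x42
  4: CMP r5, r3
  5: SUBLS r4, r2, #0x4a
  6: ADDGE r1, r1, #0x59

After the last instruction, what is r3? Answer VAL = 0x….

[0] flags=1000 → (cmp)
[1] flags=1000 NE?T → r3=0xfc
[2] flags=1000 CS?F → skip
[3] flags=1000 CC?T → r5=0x30
[4] flags=0000 → (cmp)
[5] flags=0000 LS?T → r4=0x05
[6] flags=0000 GE?T → r1=0xcb

VAL = 0xfc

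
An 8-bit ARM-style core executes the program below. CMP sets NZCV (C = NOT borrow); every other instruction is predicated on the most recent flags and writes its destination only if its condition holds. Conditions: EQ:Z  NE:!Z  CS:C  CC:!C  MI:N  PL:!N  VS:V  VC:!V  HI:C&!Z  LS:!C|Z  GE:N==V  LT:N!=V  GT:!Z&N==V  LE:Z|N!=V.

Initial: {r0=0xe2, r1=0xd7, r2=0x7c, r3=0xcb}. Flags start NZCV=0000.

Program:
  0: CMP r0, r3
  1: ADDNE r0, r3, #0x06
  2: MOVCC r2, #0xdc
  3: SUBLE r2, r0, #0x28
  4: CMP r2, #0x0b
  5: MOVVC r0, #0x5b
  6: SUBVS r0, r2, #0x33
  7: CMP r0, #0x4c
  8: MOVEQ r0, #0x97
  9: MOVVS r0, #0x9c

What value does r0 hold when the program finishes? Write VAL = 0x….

VAL = 0x5b

0: ✓ CMP  NZCV=0010
1: ✓ ADDNE  r0←0xd1
2: · MOVCC
3: · SUBLE
4: ✓ CMP  NZCV=0010
5: ✓ MOVVC  r0←0x5b
6: · SUBVS
7: ✓ CMP  NZCV=0010
8: · MOVEQ
9: · MOVVS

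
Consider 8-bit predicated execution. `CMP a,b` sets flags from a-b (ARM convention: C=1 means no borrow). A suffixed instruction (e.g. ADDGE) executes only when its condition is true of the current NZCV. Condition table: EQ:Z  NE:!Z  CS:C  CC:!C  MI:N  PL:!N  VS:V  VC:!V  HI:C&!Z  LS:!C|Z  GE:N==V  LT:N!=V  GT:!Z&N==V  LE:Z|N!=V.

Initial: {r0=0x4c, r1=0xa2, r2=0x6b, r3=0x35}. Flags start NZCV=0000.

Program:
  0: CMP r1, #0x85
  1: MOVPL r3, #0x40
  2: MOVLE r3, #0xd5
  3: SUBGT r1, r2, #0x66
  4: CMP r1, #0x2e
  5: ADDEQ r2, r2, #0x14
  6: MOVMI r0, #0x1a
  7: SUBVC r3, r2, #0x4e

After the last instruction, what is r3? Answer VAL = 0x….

VAL = 0x1d

[0] flags=0010 → (cmp)
[1] flags=0010 PL?T → r3=0x40
[2] flags=0010 LE?F → skip
[3] flags=0010 GT?T → r1=0x05
[4] flags=1000 → (cmp)
[5] flags=1000 EQ?F → skip
[6] flags=1000 MI?T → r0=0x1a
[7] flags=1000 VC?T → r3=0x1d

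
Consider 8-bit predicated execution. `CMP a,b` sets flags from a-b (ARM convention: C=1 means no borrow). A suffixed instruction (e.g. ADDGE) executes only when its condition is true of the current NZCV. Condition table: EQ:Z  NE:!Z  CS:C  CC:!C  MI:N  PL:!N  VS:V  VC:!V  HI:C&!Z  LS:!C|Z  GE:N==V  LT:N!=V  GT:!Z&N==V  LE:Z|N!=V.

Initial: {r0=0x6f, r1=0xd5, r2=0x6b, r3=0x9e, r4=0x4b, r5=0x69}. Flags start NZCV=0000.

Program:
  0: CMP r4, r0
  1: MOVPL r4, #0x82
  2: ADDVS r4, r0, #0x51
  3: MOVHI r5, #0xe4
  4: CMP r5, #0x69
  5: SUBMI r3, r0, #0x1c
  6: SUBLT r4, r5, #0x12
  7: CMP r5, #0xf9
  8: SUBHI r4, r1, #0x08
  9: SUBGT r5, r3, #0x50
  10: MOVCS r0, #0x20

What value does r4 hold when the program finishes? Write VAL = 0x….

0: ✓ CMP  NZCV=1000
1: · MOVPL
2: · ADDVS
3: · MOVHI
4: ✓ CMP  NZCV=0110
5: · SUBMI
6: · SUBLT
7: ✓ CMP  NZCV=0000
8: · SUBHI
9: ✓ SUBGT  r5←0x4e
10: · MOVCS

VAL = 0x4b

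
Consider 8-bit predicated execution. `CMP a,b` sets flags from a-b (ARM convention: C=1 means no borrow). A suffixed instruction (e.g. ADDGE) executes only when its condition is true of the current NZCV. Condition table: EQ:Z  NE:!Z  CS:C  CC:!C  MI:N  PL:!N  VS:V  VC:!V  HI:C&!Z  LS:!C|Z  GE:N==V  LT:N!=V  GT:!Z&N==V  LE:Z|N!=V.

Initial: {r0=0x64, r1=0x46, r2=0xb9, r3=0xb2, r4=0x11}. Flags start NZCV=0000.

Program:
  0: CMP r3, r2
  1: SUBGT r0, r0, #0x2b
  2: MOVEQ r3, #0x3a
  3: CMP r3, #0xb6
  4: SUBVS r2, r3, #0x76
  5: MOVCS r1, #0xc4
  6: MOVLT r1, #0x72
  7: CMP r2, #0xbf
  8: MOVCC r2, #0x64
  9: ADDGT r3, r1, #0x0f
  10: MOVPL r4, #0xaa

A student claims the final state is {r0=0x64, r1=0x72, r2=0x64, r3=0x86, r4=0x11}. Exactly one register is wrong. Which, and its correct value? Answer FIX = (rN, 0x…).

[0] flags=1000 → (cmp)
[1] flags=1000 GT?F → skip
[2] flags=1000 EQ?F → skip
[3] flags=1000 → (cmp)
[4] flags=1000 VS?F → skip
[5] flags=1000 CS?F → skip
[6] flags=1000 LT?T → r1=0x72
[7] flags=1000 → (cmp)
[8] flags=1000 CC?T → r2=0x64
[9] flags=1000 GT?F → skip
[10] flags=1000 PL?F → skip

FIX = (r3, 0xb2)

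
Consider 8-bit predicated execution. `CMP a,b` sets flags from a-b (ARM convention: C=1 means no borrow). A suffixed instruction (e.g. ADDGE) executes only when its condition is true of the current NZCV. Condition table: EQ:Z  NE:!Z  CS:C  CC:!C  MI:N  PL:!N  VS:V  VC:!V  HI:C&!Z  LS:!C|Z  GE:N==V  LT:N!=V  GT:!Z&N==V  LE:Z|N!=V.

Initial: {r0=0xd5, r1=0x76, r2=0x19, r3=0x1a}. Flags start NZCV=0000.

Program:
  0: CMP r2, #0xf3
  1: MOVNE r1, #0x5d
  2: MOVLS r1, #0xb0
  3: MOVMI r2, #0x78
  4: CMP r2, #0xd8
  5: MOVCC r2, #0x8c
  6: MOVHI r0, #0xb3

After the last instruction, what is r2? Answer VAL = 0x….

[0] flags=0000 → (cmp)
[1] flags=0000 NE?T → r1=0x5d
[2] flags=0000 LS?T → r1=0xb0
[3] flags=0000 MI?F → skip
[4] flags=0000 → (cmp)
[5] flags=0000 CC?T → r2=0x8c
[6] flags=0000 HI?F → skip

VAL = 0x8c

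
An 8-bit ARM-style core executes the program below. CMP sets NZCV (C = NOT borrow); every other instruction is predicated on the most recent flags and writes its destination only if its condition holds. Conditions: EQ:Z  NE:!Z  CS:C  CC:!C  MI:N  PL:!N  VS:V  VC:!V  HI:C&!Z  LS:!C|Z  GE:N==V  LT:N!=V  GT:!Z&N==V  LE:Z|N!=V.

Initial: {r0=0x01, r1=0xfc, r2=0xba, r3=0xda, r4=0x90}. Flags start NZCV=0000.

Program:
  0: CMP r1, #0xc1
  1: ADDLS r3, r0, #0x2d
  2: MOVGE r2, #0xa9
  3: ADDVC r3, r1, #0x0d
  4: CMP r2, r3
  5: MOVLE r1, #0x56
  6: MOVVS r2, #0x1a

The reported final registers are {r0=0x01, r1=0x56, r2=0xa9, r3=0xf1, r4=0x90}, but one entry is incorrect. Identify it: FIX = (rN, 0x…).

[0] flags=0010 → (cmp)
[1] flags=0010 LS?F → skip
[2] flags=0010 GE?T → r2=0xa9
[3] flags=0010 VC?T → r3=0x09
[4] flags=1010 → (cmp)
[5] flags=1010 LE?T → r1=0x56
[6] flags=1010 VS?F → skip

FIX = (r3, 0x09)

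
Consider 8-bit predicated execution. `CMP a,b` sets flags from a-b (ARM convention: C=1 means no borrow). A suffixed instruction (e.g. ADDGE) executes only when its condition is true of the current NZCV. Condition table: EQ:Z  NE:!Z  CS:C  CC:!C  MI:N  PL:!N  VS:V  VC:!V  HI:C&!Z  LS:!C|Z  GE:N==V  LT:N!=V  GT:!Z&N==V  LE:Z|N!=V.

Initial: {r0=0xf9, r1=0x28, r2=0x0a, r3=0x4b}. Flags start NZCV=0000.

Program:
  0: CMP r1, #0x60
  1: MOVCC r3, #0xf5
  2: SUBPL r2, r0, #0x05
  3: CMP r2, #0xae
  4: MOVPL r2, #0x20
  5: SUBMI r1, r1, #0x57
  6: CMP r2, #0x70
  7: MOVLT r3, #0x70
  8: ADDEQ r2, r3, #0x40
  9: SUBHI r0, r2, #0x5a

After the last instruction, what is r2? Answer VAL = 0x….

VAL = 0x20

0: ✓ CMP  NZCV=1000
1: ✓ MOVCC  r3←0xf5
2: · SUBPL
3: ✓ CMP  NZCV=0000
4: ✓ MOVPL  r2←0x20
5: · SUBMI
6: ✓ CMP  NZCV=1000
7: ✓ MOVLT  r3←0x70
8: · ADDEQ
9: · SUBHI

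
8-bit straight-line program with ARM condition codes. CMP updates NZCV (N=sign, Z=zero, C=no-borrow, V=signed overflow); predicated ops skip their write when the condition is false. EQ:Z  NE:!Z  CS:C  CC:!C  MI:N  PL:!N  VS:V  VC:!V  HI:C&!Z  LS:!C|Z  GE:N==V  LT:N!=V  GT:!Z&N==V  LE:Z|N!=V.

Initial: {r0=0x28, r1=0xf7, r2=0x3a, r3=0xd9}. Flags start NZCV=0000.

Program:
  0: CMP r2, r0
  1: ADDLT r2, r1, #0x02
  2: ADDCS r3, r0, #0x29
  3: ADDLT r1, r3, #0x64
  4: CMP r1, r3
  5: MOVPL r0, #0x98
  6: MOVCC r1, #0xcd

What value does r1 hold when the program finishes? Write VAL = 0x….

[0] flags=0010 → (cmp)
[1] flags=0010 LT?F → skip
[2] flags=0010 CS?T → r3=0x51
[3] flags=0010 LT?F → skip
[4] flags=1010 → (cmp)
[5] flags=1010 PL?F → skip
[6] flags=1010 CC?F → skip

VAL = 0xf7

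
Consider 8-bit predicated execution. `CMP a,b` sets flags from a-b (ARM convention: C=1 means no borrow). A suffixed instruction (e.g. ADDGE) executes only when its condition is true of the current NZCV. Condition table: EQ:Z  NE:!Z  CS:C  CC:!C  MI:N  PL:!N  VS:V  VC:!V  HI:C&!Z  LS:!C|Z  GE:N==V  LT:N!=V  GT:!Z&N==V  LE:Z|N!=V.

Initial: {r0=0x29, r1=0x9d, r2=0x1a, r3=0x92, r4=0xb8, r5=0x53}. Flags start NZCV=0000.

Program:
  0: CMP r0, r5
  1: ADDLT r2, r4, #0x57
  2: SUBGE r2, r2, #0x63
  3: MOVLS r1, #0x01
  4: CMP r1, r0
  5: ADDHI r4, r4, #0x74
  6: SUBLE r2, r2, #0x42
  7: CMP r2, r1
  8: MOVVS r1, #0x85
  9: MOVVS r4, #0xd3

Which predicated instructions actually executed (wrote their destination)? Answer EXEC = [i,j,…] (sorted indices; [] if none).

EXEC = [1,3,6]

[0] flags=1000 → (cmp)
[1] flags=1000 LT?T → r2=0x0f
[2] flags=1000 GE?F → skip
[3] flags=1000 LS?T → r1=0x01
[4] flags=1000 → (cmp)
[5] flags=1000 HI?F → skip
[6] flags=1000 LE?T → r2=0xcd
[7] flags=1010 → (cmp)
[8] flags=1010 VS?F → skip
[9] flags=1010 VS?F → skip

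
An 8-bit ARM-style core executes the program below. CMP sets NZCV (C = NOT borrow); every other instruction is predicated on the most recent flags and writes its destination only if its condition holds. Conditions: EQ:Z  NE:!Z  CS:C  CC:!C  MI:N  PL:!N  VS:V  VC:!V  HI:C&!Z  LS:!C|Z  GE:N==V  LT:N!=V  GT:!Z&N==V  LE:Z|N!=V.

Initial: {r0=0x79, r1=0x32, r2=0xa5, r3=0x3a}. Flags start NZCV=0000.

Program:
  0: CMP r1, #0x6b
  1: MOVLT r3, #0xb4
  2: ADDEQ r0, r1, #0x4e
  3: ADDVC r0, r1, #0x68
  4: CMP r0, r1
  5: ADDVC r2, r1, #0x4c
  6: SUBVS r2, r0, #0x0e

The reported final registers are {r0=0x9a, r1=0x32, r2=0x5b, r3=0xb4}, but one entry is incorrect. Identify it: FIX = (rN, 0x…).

0: ✓ CMP  NZCV=1000
1: ✓ MOVLT  r3←0xb4
2: · ADDEQ
3: ✓ ADDVC  r0←0x9a
4: ✓ CMP  NZCV=0011
5: · ADDVC
6: ✓ SUBVS  r2←0x8c

FIX = (r2, 0x8c)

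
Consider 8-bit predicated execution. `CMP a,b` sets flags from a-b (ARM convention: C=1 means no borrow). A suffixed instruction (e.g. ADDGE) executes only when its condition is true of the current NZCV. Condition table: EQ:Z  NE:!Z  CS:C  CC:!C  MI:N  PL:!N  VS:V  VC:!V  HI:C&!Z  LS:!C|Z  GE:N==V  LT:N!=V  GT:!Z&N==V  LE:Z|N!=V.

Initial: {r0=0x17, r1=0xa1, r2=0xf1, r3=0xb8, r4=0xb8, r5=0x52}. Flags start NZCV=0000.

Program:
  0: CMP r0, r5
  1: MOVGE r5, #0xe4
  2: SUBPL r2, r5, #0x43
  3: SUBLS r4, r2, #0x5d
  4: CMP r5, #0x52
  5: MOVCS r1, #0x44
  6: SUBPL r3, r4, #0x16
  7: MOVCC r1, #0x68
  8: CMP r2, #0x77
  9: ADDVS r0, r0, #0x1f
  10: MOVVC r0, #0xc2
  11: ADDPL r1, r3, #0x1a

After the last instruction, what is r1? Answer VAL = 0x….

0: ✓ CMP  NZCV=1000
1: · MOVGE
2: · SUBPL
3: ✓ SUBLS  r4←0x94
4: ✓ CMP  NZCV=0110
5: ✓ MOVCS  r1←0x44
6: ✓ SUBPL  r3←0x7e
7: · MOVCC
8: ✓ CMP  NZCV=0011
9: ✓ ADDVS  r0←0x36
10: · MOVVC
11: ✓ ADDPL  r1←0x98

VAL = 0x98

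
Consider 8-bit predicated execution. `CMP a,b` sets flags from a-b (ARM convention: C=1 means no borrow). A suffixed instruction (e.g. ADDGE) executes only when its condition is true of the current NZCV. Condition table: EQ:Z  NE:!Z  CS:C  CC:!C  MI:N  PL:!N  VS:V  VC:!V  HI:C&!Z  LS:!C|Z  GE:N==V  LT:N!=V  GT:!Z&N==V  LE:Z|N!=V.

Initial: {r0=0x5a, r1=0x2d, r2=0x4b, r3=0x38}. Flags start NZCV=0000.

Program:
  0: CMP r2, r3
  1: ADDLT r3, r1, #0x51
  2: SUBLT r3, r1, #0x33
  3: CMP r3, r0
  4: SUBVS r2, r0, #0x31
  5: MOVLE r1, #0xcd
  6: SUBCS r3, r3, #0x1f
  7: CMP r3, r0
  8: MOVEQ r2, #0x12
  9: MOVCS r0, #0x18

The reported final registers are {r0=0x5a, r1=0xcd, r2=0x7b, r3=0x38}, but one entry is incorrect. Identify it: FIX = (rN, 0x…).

[0] flags=0010 → (cmp)
[1] flags=0010 LT?F → skip
[2] flags=0010 LT?F → skip
[3] flags=1000 → (cmp)
[4] flags=1000 VS?F → skip
[5] flags=1000 LE?T → r1=0xcd
[6] flags=1000 CS?F → skip
[7] flags=1000 → (cmp)
[8] flags=1000 EQ?F → skip
[9] flags=1000 CS?F → skip

FIX = (r2, 0x4b)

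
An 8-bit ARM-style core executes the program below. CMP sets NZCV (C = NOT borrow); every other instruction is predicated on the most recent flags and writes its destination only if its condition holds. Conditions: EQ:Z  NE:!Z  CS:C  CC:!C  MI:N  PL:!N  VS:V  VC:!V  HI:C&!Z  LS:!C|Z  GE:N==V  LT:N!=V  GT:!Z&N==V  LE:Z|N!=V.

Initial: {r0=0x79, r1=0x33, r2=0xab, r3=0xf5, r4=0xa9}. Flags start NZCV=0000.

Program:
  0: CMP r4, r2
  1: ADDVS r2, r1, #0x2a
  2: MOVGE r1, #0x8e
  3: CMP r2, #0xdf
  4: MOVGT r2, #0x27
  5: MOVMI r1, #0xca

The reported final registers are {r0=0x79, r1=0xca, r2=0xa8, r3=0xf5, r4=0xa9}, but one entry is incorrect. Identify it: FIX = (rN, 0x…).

FIX = (r2, 0xab)

0: ✓ CMP  NZCV=1000
1: · ADDVS
2: · MOVGE
3: ✓ CMP  NZCV=1000
4: · MOVGT
5: ✓ MOVMI  r1←0xca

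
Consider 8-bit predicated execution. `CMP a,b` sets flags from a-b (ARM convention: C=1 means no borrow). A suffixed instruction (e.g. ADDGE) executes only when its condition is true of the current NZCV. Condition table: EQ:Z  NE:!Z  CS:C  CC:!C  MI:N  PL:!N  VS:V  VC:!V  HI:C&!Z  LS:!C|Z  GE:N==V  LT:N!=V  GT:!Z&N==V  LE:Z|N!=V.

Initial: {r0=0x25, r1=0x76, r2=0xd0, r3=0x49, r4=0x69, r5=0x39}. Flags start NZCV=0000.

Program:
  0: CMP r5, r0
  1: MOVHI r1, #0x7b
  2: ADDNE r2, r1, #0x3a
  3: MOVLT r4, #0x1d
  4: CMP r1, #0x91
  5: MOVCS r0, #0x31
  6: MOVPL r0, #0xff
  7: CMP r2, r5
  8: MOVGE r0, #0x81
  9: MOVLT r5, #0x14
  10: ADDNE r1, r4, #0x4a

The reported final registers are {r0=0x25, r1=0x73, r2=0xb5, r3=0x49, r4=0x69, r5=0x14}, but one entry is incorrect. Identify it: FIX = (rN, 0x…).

FIX = (r1, 0xb3)

0: ✓ CMP  NZCV=0010
1: ✓ MOVHI  r1←0x7b
2: ✓ ADDNE  r2←0xb5
3: · MOVLT
4: ✓ CMP  NZCV=1001
5: · MOVCS
6: · MOVPL
7: ✓ CMP  NZCV=0011
8: · MOVGE
9: ✓ MOVLT  r5←0x14
10: ✓ ADDNE  r1←0xb3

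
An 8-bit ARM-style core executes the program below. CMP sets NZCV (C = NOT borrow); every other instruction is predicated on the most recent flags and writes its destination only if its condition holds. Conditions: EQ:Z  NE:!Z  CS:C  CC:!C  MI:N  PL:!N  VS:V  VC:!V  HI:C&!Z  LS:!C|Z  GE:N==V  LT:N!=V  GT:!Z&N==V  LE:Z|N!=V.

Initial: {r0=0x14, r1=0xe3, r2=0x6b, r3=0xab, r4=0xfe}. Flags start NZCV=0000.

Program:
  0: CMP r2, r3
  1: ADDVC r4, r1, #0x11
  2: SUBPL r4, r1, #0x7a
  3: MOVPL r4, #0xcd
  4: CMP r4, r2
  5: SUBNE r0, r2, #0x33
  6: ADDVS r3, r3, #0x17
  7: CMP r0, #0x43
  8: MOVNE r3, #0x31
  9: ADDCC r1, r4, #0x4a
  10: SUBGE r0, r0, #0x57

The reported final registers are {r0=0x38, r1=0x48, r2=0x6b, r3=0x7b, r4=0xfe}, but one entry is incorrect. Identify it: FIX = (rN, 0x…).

[0] flags=1001 → (cmp)
[1] flags=1001 VC?F → skip
[2] flags=1001 PL?F → skip
[3] flags=1001 PL?F → skip
[4] flags=1010 → (cmp)
[5] flags=1010 NE?T → r0=0x38
[6] flags=1010 VS?F → skip
[7] flags=1000 → (cmp)
[8] flags=1000 NE?T → r3=0x31
[9] flags=1000 CC?T → r1=0x48
[10] flags=1000 GE?F → skip

FIX = (r3, 0x31)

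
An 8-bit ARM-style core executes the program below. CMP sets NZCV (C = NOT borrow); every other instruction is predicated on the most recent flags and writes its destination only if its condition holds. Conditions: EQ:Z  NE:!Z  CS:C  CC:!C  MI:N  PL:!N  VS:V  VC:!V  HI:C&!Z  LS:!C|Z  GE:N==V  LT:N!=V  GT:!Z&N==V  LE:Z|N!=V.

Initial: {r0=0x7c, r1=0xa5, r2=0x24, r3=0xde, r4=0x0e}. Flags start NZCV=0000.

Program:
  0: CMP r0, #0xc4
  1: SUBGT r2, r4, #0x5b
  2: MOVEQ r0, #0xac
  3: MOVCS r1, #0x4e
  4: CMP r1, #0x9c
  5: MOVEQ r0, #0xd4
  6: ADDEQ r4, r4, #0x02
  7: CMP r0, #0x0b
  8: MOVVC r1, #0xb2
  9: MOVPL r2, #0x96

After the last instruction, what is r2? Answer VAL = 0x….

VAL = 0x96

0: ✓ CMP  NZCV=1001
1: ✓ SUBGT  r2←0xb3
2: · MOVEQ
3: · MOVCS
4: ✓ CMP  NZCV=0010
5: · MOVEQ
6: · ADDEQ
7: ✓ CMP  NZCV=0010
8: ✓ MOVVC  r1←0xb2
9: ✓ MOVPL  r2←0x96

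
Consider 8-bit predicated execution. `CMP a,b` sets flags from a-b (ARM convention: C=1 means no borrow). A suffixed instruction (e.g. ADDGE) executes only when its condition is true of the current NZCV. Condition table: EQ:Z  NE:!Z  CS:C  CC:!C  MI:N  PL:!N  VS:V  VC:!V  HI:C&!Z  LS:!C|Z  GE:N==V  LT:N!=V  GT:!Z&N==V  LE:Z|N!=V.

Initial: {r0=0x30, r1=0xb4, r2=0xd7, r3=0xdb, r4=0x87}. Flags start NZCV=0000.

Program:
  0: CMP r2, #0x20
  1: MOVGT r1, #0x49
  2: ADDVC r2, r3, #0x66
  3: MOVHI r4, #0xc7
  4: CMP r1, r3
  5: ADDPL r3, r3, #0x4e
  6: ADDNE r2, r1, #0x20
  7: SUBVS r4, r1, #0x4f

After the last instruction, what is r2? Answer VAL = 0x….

0: ✓ CMP  NZCV=1010
1: · MOVGT
2: ✓ ADDVC  r2←0x41
3: ✓ MOVHI  r4←0xc7
4: ✓ CMP  NZCV=1000
5: · ADDPL
6: ✓ ADDNE  r2←0xd4
7: · SUBVS

VAL = 0xd4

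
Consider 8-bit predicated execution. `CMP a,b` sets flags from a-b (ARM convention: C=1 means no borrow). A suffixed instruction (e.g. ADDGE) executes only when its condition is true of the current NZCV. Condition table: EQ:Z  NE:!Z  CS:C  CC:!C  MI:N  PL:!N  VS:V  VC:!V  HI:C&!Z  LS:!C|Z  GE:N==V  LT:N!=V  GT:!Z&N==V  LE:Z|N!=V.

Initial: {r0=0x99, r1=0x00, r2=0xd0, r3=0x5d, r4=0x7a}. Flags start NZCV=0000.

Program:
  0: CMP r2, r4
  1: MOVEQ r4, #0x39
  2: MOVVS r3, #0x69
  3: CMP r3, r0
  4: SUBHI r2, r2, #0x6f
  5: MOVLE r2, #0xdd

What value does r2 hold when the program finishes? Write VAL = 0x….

0: ✓ CMP  NZCV=0011
1: · MOVEQ
2: ✓ MOVVS  r3←0x69
3: ✓ CMP  NZCV=1001
4: · SUBHI
5: · MOVLE

VAL = 0xd0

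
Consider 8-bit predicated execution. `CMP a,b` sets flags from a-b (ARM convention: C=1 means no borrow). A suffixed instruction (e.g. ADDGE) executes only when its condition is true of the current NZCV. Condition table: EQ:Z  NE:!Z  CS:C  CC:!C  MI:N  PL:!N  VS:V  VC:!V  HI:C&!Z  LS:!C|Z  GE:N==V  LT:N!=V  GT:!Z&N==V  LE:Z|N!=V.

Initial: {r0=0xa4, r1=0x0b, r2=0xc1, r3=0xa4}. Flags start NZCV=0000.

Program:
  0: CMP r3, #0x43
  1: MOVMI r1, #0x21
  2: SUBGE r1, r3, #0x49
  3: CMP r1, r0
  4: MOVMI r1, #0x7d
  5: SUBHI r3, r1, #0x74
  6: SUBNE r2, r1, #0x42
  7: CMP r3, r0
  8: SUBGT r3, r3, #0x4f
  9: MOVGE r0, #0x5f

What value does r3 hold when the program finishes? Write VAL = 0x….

0: ✓ CMP  NZCV=0011
1: · MOVMI
2: · SUBGE
3: ✓ CMP  NZCV=0000
4: · MOVMI
5: · SUBHI
6: ✓ SUBNE  r2←0xc9
7: ✓ CMP  NZCV=0110
8: · SUBGT
9: ✓ MOVGE  r0←0x5f

VAL = 0xa4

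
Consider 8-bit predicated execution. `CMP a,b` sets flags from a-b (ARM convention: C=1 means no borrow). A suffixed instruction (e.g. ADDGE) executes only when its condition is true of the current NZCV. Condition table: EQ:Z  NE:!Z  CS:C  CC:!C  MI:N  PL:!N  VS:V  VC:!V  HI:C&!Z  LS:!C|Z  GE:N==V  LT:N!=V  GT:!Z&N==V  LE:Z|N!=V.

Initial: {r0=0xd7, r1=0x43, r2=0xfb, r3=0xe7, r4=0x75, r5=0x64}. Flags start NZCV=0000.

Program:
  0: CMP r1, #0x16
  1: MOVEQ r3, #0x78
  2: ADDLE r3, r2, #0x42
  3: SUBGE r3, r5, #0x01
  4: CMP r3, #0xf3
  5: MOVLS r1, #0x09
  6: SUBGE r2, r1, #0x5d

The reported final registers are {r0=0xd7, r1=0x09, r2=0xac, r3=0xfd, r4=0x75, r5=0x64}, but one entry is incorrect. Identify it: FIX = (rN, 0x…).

FIX = (r3, 0x63)

0: ✓ CMP  NZCV=0010
1: · MOVEQ
2: · ADDLE
3: ✓ SUBGE  r3←0x63
4: ✓ CMP  NZCV=0000
5: ✓ MOVLS  r1←0x09
6: ✓ SUBGE  r2←0xac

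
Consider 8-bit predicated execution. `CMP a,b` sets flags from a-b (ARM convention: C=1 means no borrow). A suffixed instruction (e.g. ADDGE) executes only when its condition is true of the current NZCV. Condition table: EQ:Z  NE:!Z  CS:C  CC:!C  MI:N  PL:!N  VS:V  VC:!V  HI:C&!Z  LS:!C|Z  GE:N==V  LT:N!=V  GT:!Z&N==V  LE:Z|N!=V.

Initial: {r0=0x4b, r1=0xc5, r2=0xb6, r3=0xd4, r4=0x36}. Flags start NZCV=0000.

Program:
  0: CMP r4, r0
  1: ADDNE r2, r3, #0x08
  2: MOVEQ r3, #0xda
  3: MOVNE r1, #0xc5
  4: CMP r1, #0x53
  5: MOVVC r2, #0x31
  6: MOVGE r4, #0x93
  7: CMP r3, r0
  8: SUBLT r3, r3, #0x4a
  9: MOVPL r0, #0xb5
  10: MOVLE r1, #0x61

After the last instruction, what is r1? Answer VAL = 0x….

VAL = 0x61

0: ✓ CMP  NZCV=1000
1: ✓ ADDNE  r2←0xdc
2: · MOVEQ
3: ✓ MOVNE  r1←0xc5
4: ✓ CMP  NZCV=0011
5: · MOVVC
6: · MOVGE
7: ✓ CMP  NZCV=1010
8: ✓ SUBLT  r3←0x8a
9: · MOVPL
10: ✓ MOVLE  r1←0x61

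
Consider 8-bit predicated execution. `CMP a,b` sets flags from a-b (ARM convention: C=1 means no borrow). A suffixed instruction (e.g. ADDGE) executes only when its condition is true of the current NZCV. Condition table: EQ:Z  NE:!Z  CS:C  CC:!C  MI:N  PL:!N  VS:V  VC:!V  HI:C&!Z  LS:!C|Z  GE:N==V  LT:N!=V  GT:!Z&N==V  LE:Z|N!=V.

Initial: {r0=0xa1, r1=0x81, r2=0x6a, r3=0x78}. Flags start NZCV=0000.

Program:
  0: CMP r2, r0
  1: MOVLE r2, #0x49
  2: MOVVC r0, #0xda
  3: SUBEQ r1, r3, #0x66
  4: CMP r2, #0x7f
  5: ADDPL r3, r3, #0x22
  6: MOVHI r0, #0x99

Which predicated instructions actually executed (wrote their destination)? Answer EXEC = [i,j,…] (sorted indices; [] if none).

EXEC = []

0: ✓ CMP  NZCV=1001
1: · MOVLE
2: · MOVVC
3: · SUBEQ
4: ✓ CMP  NZCV=1000
5: · ADDPL
6: · MOVHI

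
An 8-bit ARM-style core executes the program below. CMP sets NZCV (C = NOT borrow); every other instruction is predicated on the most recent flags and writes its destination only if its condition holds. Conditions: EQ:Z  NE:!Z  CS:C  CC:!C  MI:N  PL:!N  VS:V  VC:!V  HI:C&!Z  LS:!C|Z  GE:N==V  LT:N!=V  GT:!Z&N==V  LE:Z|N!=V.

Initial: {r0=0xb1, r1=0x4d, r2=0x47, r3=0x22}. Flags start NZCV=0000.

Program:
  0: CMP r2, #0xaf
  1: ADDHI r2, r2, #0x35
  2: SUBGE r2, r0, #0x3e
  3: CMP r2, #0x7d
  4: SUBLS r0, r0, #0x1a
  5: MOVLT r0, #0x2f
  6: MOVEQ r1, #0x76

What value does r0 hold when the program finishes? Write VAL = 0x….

[0] flags=1001 → (cmp)
[1] flags=1001 HI?F → skip
[2] flags=1001 GE?T → r2=0x73
[3] flags=1000 → (cmp)
[4] flags=1000 LS?T → r0=0x97
[5] flags=1000 LT?T → r0=0x2f
[6] flags=1000 EQ?F → skip

VAL = 0x2f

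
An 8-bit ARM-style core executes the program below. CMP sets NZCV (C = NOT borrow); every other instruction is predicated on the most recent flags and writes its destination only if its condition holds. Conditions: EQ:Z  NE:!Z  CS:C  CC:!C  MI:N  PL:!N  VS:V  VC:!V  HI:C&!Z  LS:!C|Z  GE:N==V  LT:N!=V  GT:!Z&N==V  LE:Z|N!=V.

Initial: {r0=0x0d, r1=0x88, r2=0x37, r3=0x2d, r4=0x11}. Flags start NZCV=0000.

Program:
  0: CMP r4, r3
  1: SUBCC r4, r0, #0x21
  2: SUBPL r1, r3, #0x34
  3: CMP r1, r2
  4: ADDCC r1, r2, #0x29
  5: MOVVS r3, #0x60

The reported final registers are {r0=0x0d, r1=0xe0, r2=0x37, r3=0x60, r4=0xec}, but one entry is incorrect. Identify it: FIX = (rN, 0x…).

0: ✓ CMP  NZCV=1000
1: ✓ SUBCC  r4←0xec
2: · SUBPL
3: ✓ CMP  NZCV=0011
4: · ADDCC
5: ✓ MOVVS  r3←0x60

FIX = (r1, 0x88)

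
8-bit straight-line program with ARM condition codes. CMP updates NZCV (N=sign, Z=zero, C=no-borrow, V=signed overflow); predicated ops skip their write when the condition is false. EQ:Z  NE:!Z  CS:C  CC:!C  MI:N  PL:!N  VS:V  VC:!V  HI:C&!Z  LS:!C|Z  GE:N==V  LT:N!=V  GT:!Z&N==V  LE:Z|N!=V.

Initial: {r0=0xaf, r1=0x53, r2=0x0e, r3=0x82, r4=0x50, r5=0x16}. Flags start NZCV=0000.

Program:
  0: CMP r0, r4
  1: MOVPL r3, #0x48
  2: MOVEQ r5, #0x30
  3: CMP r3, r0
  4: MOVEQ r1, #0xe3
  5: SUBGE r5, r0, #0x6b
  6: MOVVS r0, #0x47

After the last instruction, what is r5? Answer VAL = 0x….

VAL = 0x44

0: ✓ CMP  NZCV=0011
1: ✓ MOVPL  r3←0x48
2: · MOVEQ
3: ✓ CMP  NZCV=1001
4: · MOVEQ
5: ✓ SUBGE  r5←0x44
6: ✓ MOVVS  r0←0x47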